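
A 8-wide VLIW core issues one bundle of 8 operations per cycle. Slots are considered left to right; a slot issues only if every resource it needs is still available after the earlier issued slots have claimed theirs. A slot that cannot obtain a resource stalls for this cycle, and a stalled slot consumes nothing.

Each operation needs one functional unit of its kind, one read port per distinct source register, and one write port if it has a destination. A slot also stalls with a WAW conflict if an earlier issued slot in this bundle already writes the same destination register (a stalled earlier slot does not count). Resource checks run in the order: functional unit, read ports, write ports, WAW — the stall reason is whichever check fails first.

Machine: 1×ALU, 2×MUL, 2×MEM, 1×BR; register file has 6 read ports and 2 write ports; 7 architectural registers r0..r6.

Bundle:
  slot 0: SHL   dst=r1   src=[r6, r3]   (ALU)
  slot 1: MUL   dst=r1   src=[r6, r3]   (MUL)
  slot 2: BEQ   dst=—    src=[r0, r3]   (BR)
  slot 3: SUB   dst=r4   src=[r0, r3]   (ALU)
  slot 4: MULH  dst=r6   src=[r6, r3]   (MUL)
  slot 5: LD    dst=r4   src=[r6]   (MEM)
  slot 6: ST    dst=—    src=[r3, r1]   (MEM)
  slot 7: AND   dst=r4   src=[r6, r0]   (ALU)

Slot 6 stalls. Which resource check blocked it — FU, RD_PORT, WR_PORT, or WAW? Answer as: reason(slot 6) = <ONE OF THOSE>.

reason(slot 6) = RD_PORT

slot 0 (ALU): ISSUE — free A0,Mu2,Ld2,B1 rp4 wp1
slot 1 (MUL): stall WAW — free A0,Mu2,Ld2,B1 rp4 wp1
slot 2 (BR): ISSUE — free A0,Mu2,Ld2,B0 rp2 wp1
slot 3 (ALU): stall FU — free A0,Mu2,Ld2,B0 rp2 wp1
slot 4 (MUL): ISSUE — free A0,Mu1,Ld2,B0 rp0 wp0
slot 5 (MEM): stall RD_PORT — free A0,Mu1,Ld2,B0 rp0 wp0
slot 6 (MEM): stall RD_PORT — free A0,Mu1,Ld2,B0 rp0 wp0
slot 7 (ALU): stall FU — free A0,Mu1,Ld2,B0 rp0 wp0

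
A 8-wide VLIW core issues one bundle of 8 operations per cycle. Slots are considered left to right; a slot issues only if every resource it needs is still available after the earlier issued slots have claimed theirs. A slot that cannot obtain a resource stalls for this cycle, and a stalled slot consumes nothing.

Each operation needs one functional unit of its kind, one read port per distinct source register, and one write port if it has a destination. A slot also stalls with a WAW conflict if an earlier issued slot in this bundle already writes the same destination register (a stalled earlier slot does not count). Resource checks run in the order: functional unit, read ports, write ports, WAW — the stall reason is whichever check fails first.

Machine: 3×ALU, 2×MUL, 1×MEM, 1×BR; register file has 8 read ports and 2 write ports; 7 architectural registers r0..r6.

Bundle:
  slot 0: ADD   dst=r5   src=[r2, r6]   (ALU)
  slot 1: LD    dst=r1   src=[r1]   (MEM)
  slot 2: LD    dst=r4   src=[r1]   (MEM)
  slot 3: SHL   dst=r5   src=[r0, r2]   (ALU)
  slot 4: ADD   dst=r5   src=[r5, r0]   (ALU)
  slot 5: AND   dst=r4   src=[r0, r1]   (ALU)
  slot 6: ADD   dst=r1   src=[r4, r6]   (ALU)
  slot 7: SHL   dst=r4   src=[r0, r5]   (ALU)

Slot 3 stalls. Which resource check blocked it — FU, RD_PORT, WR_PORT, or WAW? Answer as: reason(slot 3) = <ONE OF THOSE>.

reason(slot 3) = WR_PORT

[0] ALU needs rd=2 wr=1: ok; after: ALU=2 MUL=2 MEM=1 BR=1, R=6, W=1
[1] MEM needs rd=1 wr=1: ok; after: ALU=2 MUL=2 MEM=0 BR=1, R=5, W=0
[2] MEM needs rd=1 wr=1: FU; after: ALU=2 MUL=2 MEM=0 BR=1, R=5, W=0
[3] ALU needs rd=2 wr=1: WR_PORT; after: ALU=2 MUL=2 MEM=0 BR=1, R=5, W=0
[4] ALU needs rd=2 wr=1: WR_PORT; after: ALU=2 MUL=2 MEM=0 BR=1, R=5, W=0
[5] ALU needs rd=2 wr=1: WR_PORT; after: ALU=2 MUL=2 MEM=0 BR=1, R=5, W=0
[6] ALU needs rd=2 wr=1: WR_PORT; after: ALU=2 MUL=2 MEM=0 BR=1, R=5, W=0
[7] ALU needs rd=2 wr=1: WR_PORT; after: ALU=2 MUL=2 MEM=0 BR=1, R=5, W=0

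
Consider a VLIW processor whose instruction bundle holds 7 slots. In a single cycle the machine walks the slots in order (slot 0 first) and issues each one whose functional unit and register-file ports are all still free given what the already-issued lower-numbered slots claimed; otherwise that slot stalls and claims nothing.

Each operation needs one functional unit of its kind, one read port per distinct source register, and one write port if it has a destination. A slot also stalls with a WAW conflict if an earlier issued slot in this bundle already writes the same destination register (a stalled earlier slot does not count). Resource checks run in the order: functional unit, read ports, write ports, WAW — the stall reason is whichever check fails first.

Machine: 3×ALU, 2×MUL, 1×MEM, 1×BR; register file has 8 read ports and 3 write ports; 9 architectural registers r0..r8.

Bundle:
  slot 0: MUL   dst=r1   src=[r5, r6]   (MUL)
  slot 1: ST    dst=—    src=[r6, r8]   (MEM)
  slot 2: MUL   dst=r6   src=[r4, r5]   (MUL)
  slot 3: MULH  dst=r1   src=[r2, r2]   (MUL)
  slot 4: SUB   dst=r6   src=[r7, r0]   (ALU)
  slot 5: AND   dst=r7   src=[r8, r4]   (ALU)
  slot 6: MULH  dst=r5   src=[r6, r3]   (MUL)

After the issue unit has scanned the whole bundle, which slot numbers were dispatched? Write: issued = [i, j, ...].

issued = [0, 1, 2, 5]

#0 MUL src=r5,r6 dispatched  <A:3 Mu:1 Ld:1 B:1 rd:6 wr:2>
#1 MEM src=r6,r8 dispatched  <A:3 Mu:1 Ld:0 B:1 rd:4 wr:2>
#2 MUL src=r4,r5 dispatched  <A:3 Mu:0 Ld:0 B:1 rd:2 wr:1>
#3 MUL src=r2,r2 held:FU  <A:3 Mu:0 Ld:0 B:1 rd:2 wr:1>
#4 ALU src=r7,r0 held:WAW  <A:3 Mu:0 Ld:0 B:1 rd:2 wr:1>
#5 ALU src=r8,r4 dispatched  <A:2 Mu:0 Ld:0 B:1 rd:0 wr:0>
#6 MUL src=r6,r3 held:FU  <A:2 Mu:0 Ld:0 B:1 rd:0 wr:0>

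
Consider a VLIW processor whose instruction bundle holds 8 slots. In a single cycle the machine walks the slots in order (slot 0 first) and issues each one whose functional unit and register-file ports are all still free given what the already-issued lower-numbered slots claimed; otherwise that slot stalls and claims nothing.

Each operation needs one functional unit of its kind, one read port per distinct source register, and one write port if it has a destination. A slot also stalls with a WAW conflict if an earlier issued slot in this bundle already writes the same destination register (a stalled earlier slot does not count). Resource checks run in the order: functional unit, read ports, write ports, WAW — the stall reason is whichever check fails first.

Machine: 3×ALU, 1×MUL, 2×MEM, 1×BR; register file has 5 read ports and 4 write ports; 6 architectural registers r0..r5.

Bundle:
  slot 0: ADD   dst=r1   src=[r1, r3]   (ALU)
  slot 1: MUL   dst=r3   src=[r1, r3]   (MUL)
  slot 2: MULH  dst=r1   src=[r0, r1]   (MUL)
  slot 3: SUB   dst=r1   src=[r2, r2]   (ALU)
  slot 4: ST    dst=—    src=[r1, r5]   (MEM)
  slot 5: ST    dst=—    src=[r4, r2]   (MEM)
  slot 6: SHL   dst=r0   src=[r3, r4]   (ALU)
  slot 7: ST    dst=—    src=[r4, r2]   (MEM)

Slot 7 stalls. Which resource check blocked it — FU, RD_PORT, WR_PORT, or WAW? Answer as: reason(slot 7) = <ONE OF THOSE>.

reason(slot 7) = RD_PORT

(0) want 1×ALU +2rd +1wr — yes → AL2|MU1|ME2|BR1|rd3|wr3
(1) want 1×MUL +2rd +1wr — yes → AL2|MU0|ME2|BR1|rd1|wr2
(2) want 1×MUL +2rd +1wr — FU → AL2|MU0|ME2|BR1|rd1|wr2
(3) want 1×ALU +1rd +1wr — WAW → AL2|MU0|ME2|BR1|rd1|wr2
(4) want 1×MEM +2rd +0wr — RD_PORT → AL2|MU0|ME2|BR1|rd1|wr2
(5) want 1×MEM +2rd +0wr — RD_PORT → AL2|MU0|ME2|BR1|rd1|wr2
(6) want 1×ALU +2rd +1wr — RD_PORT → AL2|MU0|ME2|BR1|rd1|wr2
(7) want 1×MEM +2rd +0wr — RD_PORT → AL2|MU0|ME2|BR1|rd1|wr2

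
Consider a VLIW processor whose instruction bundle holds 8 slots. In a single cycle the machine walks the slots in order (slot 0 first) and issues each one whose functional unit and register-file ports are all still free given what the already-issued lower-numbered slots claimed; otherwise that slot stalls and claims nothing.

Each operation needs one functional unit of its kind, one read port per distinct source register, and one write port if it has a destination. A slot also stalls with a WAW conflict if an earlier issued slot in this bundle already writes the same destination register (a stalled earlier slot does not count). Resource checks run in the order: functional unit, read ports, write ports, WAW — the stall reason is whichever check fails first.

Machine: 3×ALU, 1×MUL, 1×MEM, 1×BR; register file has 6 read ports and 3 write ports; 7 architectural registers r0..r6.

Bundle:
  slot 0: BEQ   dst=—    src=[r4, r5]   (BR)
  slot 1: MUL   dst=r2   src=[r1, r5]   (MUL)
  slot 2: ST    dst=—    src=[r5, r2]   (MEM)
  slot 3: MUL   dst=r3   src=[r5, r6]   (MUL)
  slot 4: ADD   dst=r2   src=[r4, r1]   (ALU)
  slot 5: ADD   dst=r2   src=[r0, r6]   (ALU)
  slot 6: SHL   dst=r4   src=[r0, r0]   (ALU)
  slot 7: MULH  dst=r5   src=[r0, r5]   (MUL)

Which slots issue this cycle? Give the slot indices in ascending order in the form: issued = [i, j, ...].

issued = [0, 1, 2]

slot 0 (BR): ISSUE — free A3,Mu1,Ld1,B0 rp4 wp3
slot 1 (MUL): ISSUE — free A3,Mu0,Ld1,B0 rp2 wp2
slot 2 (MEM): ISSUE — free A3,Mu0,Ld0,B0 rp0 wp2
slot 3 (MUL): stall FU — free A3,Mu0,Ld0,B0 rp0 wp2
slot 4 (ALU): stall RD_PORT — free A3,Mu0,Ld0,B0 rp0 wp2
slot 5 (ALU): stall RD_PORT — free A3,Mu0,Ld0,B0 rp0 wp2
slot 6 (ALU): stall RD_PORT — free A3,Mu0,Ld0,B0 rp0 wp2
slot 7 (MUL): stall FU — free A3,Mu0,Ld0,B0 rp0 wp2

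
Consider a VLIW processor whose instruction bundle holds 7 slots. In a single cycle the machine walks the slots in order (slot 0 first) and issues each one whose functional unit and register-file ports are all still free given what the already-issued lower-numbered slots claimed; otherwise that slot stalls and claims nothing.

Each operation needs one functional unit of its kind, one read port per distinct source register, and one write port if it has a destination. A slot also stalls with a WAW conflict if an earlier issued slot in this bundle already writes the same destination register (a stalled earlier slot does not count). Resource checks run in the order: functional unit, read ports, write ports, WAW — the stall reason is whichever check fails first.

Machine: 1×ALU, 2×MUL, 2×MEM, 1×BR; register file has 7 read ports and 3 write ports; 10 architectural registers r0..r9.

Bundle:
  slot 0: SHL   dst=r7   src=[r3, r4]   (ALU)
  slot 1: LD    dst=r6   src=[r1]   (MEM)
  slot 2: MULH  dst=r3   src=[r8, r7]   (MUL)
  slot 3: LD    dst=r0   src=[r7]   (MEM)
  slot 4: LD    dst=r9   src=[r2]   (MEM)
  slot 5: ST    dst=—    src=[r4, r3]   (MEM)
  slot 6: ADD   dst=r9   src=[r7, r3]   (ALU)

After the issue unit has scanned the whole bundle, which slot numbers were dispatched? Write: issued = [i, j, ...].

issued = [0, 1, 2, 5]

#0 ALU src=r3,r4 dispatched  <A:0 Mu:2 Ld:2 B:1 rd:5 wr:2>
#1 MEM src=r1 dispatched  <A:0 Mu:2 Ld:1 B:1 rd:4 wr:1>
#2 MUL src=r8,r7 dispatched  <A:0 Mu:1 Ld:1 B:1 rd:2 wr:0>
#3 MEM src=r7 held:WR_PORT  <A:0 Mu:1 Ld:1 B:1 rd:2 wr:0>
#4 MEM src=r2 held:WR_PORT  <A:0 Mu:1 Ld:1 B:1 rd:2 wr:0>
#5 MEM src=r4,r3 dispatched  <A:0 Mu:1 Ld:0 B:1 rd:0 wr:0>
#6 ALU src=r7,r3 held:FU  <A:0 Mu:1 Ld:0 B:1 rd:0 wr:0>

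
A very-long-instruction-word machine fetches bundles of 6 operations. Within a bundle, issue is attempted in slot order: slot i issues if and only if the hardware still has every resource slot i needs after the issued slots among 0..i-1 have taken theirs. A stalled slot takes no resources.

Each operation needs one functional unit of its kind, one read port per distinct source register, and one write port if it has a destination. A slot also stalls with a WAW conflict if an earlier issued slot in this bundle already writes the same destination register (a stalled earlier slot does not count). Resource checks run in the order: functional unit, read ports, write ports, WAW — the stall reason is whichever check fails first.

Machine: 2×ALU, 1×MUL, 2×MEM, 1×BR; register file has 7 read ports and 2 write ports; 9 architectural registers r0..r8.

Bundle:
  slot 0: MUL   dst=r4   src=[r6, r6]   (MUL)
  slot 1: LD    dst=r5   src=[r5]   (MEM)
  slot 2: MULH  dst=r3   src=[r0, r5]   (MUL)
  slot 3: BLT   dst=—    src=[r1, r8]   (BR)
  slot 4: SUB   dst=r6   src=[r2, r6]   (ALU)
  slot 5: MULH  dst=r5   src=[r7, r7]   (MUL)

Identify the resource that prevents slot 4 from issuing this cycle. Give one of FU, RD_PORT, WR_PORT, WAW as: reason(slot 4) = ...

  0. MUL→r4 ⇒ go  {2A/0Mu/2Ld/1B | 6r 1w}
  1. MEM→r5 ⇒ go  {2A/0Mu/1Ld/1B | 5r 0w}
  2. MUL→r3 ⇒ no(FU)  {2A/0Mu/1Ld/1B | 5r 0w}
  3. BR ⇒ go  {2A/0Mu/1Ld/0B | 3r 0w}
  4. ALU→r6 ⇒ no(WR_PORT)  {2A/0Mu/1Ld/0B | 3r 0w}
  5. MUL→r5 ⇒ no(FU)  {2A/0Mu/1Ld/0B | 3r 0w}

reason(slot 4) = WR_PORT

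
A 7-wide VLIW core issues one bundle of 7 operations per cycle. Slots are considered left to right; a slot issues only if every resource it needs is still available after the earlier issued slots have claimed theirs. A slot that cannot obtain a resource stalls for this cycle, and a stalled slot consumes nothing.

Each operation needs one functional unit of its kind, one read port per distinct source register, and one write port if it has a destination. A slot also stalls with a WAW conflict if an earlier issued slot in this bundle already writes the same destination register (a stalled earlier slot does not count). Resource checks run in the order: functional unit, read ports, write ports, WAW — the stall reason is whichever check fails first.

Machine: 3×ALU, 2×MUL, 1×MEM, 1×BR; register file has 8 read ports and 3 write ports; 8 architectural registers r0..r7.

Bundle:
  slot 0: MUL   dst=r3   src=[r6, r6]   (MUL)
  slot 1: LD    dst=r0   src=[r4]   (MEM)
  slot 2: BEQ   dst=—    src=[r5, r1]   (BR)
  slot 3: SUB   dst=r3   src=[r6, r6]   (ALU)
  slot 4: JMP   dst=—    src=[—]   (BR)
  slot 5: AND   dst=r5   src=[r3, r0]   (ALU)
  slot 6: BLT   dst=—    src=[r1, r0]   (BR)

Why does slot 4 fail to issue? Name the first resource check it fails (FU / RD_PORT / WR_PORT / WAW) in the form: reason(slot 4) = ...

(0) want 1×MUL +1rd +1wr — yes → AL3|MU1|ME1|BR1|rd7|wr2
(1) want 1×MEM +1rd +1wr — yes → AL3|MU1|ME0|BR1|rd6|wr1
(2) want 1×BR +2rd +0wr — yes → AL3|MU1|ME0|BR0|rd4|wr1
(3) want 1×ALU +1rd +1wr — WAW → AL3|MU1|ME0|BR0|rd4|wr1
(4) want 1×BR +0rd +0wr — FU → AL3|MU1|ME0|BR0|rd4|wr1
(5) want 1×ALU +2rd +1wr — yes → AL2|MU1|ME0|BR0|rd2|wr0
(6) want 1×BR +2rd +0wr — FU → AL2|MU1|ME0|BR0|rd2|wr0

reason(slot 4) = FU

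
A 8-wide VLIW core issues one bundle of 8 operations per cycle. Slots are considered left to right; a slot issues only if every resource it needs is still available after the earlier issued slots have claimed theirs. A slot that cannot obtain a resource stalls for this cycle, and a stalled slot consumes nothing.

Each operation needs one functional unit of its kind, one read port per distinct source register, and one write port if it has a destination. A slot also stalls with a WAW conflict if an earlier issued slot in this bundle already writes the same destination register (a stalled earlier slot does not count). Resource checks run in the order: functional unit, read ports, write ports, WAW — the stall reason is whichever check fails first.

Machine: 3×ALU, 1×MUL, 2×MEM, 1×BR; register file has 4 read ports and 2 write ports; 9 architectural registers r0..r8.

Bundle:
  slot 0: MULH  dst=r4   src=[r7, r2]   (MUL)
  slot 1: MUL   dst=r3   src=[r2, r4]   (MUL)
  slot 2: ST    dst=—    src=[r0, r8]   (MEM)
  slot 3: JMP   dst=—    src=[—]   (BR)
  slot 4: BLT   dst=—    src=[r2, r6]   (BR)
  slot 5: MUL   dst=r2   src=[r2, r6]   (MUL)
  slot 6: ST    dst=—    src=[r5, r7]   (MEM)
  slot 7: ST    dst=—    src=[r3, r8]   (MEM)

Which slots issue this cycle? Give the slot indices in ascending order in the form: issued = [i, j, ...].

issued = [0, 2, 3]

#0 MUL src=r7,r2 dispatched  <A:3 Mu:0 Ld:2 B:1 rd:2 wr:1>
#1 MUL src=r2,r4 held:FU  <A:3 Mu:0 Ld:2 B:1 rd:2 wr:1>
#2 MEM src=r0,r8 dispatched  <A:3 Mu:0 Ld:1 B:1 rd:0 wr:1>
#3 BR src=- dispatched  <A:3 Mu:0 Ld:1 B:0 rd:0 wr:1>
#4 BR src=r2,r6 held:FU  <A:3 Mu:0 Ld:1 B:0 rd:0 wr:1>
#5 MUL src=r2,r6 held:FU  <A:3 Mu:0 Ld:1 B:0 rd:0 wr:1>
#6 MEM src=r5,r7 held:RD_PORT  <A:3 Mu:0 Ld:1 B:0 rd:0 wr:1>
#7 MEM src=r3,r8 held:RD_PORT  <A:3 Mu:0 Ld:1 B:0 rd:0 wr:1>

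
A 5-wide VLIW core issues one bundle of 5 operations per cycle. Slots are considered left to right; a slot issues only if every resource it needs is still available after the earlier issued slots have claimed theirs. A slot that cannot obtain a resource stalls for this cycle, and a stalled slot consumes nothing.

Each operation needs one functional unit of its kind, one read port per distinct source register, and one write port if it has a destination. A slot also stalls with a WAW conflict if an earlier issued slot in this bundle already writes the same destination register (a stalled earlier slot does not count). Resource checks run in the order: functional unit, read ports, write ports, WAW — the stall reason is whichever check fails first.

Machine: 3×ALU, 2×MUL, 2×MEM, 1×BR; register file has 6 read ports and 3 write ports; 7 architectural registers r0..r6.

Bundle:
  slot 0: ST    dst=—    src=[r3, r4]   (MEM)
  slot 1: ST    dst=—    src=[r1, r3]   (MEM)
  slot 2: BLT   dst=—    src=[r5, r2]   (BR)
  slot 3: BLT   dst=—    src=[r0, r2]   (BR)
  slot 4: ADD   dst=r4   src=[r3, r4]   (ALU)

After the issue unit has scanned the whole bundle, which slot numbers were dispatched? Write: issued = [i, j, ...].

issued = [0, 1, 2]

#0 MEM src=r3,r4 dispatched  <A:3 Mu:2 Ld:1 B:1 rd:4 wr:3>
#1 MEM src=r1,r3 dispatched  <A:3 Mu:2 Ld:0 B:1 rd:2 wr:3>
#2 BR src=r5,r2 dispatched  <A:3 Mu:2 Ld:0 B:0 rd:0 wr:3>
#3 BR src=r0,r2 held:FU  <A:3 Mu:2 Ld:0 B:0 rd:0 wr:3>
#4 ALU src=r3,r4 held:RD_PORT  <A:3 Mu:2 Ld:0 B:0 rd:0 wr:3>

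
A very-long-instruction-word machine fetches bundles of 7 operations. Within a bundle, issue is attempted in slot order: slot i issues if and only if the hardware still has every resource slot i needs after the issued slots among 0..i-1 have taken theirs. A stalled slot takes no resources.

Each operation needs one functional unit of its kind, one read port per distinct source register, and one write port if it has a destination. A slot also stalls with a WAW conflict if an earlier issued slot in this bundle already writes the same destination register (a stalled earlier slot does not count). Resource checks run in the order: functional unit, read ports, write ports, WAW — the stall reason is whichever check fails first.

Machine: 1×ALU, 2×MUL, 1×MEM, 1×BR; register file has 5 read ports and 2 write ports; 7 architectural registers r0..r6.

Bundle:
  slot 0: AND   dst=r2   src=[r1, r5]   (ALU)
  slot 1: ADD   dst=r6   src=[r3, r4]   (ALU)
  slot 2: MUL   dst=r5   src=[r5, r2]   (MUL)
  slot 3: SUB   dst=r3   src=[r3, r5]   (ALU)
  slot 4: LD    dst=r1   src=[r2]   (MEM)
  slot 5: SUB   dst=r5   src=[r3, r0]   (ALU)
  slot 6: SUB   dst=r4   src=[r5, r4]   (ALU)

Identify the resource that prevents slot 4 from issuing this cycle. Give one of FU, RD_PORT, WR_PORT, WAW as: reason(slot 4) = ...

  0. ALU→r2 ⇒ go  {0A/2Mu/1Ld/1B | 3r 1w}
  1. ALU→r6 ⇒ no(FU)  {0A/2Mu/1Ld/1B | 3r 1w}
  2. MUL→r5 ⇒ go  {0A/1Mu/1Ld/1B | 1r 0w}
  3. ALU→r3 ⇒ no(FU)  {0A/1Mu/1Ld/1B | 1r 0w}
  4. MEM→r1 ⇒ no(WR_PORT)  {0A/1Mu/1Ld/1B | 1r 0w}
  5. ALU→r5 ⇒ no(FU)  {0A/1Mu/1Ld/1B | 1r 0w}
  6. ALU→r4 ⇒ no(FU)  {0A/1Mu/1Ld/1B | 1r 0w}

reason(slot 4) = WR_PORT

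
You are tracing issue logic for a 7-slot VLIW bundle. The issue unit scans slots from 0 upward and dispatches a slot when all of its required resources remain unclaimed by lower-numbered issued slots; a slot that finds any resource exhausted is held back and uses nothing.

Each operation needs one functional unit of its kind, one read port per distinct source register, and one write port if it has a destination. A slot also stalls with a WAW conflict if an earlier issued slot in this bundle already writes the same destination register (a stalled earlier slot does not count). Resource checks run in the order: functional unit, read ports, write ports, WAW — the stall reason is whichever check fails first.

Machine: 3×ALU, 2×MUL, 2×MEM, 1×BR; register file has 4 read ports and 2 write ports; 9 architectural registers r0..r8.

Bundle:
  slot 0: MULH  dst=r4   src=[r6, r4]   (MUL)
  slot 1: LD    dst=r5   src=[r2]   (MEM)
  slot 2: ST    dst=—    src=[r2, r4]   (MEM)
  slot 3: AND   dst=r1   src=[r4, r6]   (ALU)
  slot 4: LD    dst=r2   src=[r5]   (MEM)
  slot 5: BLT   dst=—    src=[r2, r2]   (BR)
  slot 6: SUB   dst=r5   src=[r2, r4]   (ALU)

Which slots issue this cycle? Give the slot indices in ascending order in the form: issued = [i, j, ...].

issued = [0, 1, 5]

slot 0 (MUL): ISSUE — free A3,Mu1,Ld2,B1 rp2 wp1
slot 1 (MEM): ISSUE — free A3,Mu1,Ld1,B1 rp1 wp0
slot 2 (MEM): stall RD_PORT — free A3,Mu1,Ld1,B1 rp1 wp0
slot 3 (ALU): stall RD_PORT — free A3,Mu1,Ld1,B1 rp1 wp0
slot 4 (MEM): stall WR_PORT — free A3,Mu1,Ld1,B1 rp1 wp0
slot 5 (BR): ISSUE — free A3,Mu1,Ld1,B0 rp0 wp0
slot 6 (ALU): stall RD_PORT — free A3,Mu1,Ld1,B0 rp0 wp0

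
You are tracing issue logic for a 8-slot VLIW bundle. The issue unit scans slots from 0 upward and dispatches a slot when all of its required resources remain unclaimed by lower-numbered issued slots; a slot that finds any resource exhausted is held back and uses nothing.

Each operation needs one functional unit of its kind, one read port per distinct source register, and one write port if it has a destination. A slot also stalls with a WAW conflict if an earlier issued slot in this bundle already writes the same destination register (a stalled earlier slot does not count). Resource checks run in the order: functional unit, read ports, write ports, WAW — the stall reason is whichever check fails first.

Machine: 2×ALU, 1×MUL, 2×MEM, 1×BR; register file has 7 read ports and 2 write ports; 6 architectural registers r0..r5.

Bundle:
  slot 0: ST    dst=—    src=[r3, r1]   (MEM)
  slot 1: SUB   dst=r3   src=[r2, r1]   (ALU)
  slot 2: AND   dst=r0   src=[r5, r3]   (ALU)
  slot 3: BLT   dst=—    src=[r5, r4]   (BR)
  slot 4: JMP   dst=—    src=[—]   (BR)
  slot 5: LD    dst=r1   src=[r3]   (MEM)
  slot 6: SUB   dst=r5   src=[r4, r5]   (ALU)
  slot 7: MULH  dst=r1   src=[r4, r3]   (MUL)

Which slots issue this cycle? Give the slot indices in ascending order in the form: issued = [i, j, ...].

#0 MEM src=r3,r1 dispatched  <A:2 Mu:1 Ld:1 B:1 rd:5 wr:2>
#1 ALU src=r2,r1 dispatched  <A:1 Mu:1 Ld:1 B:1 rd:3 wr:1>
#2 ALU src=r5,r3 dispatched  <A:0 Mu:1 Ld:1 B:1 rd:1 wr:0>
#3 BR src=r5,r4 held:RD_PORT  <A:0 Mu:1 Ld:1 B:1 rd:1 wr:0>
#4 BR src=- dispatched  <A:0 Mu:1 Ld:1 B:0 rd:1 wr:0>
#5 MEM src=r3 held:WR_PORT  <A:0 Mu:1 Ld:1 B:0 rd:1 wr:0>
#6 ALU src=r4,r5 held:FU  <A:0 Mu:1 Ld:1 B:0 rd:1 wr:0>
#7 MUL src=r4,r3 held:RD_PORT  <A:0 Mu:1 Ld:1 B:0 rd:1 wr:0>

issued = [0, 1, 2, 4]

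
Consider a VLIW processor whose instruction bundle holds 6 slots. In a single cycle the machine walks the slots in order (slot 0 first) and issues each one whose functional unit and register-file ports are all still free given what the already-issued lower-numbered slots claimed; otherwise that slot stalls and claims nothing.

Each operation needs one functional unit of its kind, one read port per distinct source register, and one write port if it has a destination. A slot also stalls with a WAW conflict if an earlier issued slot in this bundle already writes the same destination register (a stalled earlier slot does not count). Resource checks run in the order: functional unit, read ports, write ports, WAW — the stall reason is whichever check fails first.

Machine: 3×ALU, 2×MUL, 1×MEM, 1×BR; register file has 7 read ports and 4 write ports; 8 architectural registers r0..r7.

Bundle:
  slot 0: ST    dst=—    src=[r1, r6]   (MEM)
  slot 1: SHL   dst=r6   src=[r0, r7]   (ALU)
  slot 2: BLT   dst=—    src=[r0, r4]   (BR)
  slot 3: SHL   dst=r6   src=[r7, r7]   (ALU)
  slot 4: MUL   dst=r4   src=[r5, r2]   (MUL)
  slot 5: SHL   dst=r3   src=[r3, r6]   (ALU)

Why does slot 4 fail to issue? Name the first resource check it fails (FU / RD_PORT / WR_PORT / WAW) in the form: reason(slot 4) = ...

reason(slot 4) = RD_PORT

(0) want 1×MEM +2rd +0wr — yes → AL3|MU2|ME0|BR1|rd5|wr4
(1) want 1×ALU +2rd +1wr — yes → AL2|MU2|ME0|BR1|rd3|wr3
(2) want 1×BR +2rd +0wr — yes → AL2|MU2|ME0|BR0|rd1|wr3
(3) want 1×ALU +1rd +1wr — WAW → AL2|MU2|ME0|BR0|rd1|wr3
(4) want 1×MUL +2rd +1wr — RD_PORT → AL2|MU2|ME0|BR0|rd1|wr3
(5) want 1×ALU +2rd +1wr — RD_PORT → AL2|MU2|ME0|BR0|rd1|wr3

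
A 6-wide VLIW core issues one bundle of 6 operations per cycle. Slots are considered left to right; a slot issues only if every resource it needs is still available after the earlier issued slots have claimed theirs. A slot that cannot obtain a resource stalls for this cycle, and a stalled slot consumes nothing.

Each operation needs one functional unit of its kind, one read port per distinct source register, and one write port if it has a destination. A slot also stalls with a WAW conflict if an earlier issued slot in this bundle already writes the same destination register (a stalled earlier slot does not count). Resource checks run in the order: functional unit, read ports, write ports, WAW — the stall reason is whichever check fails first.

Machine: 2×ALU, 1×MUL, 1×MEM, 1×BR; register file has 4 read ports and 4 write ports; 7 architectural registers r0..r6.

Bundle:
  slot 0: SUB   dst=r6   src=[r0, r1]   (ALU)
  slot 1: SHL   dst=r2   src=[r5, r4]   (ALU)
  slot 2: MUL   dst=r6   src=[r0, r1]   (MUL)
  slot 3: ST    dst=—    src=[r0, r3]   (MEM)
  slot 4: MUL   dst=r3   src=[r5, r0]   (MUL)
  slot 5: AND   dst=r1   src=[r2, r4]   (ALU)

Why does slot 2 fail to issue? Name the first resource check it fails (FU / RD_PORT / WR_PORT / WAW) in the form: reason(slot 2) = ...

reason(slot 2) = RD_PORT

slot 0 (ALU): ISSUE — free A1,Mu1,Ld1,B1 rp2 wp3
slot 1 (ALU): ISSUE — free A0,Mu1,Ld1,B1 rp0 wp2
slot 2 (MUL): stall RD_PORT — free A0,Mu1,Ld1,B1 rp0 wp2
slot 3 (MEM): stall RD_PORT — free A0,Mu1,Ld1,B1 rp0 wp2
slot 4 (MUL): stall RD_PORT — free A0,Mu1,Ld1,B1 rp0 wp2
slot 5 (ALU): stall FU — free A0,Mu1,Ld1,B1 rp0 wp2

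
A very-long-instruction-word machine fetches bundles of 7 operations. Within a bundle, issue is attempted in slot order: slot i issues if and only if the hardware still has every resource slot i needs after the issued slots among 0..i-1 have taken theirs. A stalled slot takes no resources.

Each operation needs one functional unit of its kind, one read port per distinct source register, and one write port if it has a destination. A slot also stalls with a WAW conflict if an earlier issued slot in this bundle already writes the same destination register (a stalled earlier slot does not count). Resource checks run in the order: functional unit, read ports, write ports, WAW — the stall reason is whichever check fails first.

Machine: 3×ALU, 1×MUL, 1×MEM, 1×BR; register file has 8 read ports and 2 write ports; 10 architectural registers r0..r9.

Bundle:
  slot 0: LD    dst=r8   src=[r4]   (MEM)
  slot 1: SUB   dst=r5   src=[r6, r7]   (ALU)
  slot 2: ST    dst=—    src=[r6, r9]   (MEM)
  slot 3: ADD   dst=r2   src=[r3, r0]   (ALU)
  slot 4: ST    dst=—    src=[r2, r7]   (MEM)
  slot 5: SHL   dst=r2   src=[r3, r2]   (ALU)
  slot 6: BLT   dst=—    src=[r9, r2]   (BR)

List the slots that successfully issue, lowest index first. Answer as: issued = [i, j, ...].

(0) want 1×MEM +1rd +1wr — yes → AL3|MU1|ME0|BR1|rd7|wr1
(1) want 1×ALU +2rd +1wr — yes → AL2|MU1|ME0|BR1|rd5|wr0
(2) want 1×MEM +2rd +0wr — FU → AL2|MU1|ME0|BR1|rd5|wr0
(3) want 1×ALU +2rd +1wr — WR_PORT → AL2|MU1|ME0|BR1|rd5|wr0
(4) want 1×MEM +2rd +0wr — FU → AL2|MU1|ME0|BR1|rd5|wr0
(5) want 1×ALU +2rd +1wr — WR_PORT → AL2|MU1|ME0|BR1|rd5|wr0
(6) want 1×BR +2rd +0wr — yes → AL2|MU1|ME0|BR0|rd3|wr0

issued = [0, 1, 6]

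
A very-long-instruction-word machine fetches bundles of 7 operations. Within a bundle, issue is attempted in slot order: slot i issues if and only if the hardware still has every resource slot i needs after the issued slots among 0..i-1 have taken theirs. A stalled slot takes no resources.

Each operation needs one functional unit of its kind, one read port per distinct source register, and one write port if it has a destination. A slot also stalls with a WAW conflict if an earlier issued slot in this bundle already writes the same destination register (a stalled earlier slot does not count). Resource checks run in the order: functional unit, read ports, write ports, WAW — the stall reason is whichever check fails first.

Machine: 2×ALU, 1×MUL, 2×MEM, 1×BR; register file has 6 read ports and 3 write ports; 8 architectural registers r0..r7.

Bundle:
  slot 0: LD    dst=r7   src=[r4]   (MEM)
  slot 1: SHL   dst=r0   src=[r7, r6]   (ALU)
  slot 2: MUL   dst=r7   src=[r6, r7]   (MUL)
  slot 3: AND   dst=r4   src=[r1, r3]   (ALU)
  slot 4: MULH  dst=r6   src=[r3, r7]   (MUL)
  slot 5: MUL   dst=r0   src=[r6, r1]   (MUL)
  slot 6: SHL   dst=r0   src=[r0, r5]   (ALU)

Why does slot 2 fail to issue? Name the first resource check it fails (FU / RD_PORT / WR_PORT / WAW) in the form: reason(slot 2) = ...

reason(slot 2) = WAW

slot 0 (MEM): ISSUE — free A2,Mu1,Ld1,B1 rp5 wp2
slot 1 (ALU): ISSUE — free A1,Mu1,Ld1,B1 rp3 wp1
slot 2 (MUL): stall WAW — free A1,Mu1,Ld1,B1 rp3 wp1
slot 3 (ALU): ISSUE — free A0,Mu1,Ld1,B1 rp1 wp0
slot 4 (MUL): stall RD_PORT — free A0,Mu1,Ld1,B1 rp1 wp0
slot 5 (MUL): stall RD_PORT — free A0,Mu1,Ld1,B1 rp1 wp0
slot 6 (ALU): stall FU — free A0,Mu1,Ld1,B1 rp1 wp0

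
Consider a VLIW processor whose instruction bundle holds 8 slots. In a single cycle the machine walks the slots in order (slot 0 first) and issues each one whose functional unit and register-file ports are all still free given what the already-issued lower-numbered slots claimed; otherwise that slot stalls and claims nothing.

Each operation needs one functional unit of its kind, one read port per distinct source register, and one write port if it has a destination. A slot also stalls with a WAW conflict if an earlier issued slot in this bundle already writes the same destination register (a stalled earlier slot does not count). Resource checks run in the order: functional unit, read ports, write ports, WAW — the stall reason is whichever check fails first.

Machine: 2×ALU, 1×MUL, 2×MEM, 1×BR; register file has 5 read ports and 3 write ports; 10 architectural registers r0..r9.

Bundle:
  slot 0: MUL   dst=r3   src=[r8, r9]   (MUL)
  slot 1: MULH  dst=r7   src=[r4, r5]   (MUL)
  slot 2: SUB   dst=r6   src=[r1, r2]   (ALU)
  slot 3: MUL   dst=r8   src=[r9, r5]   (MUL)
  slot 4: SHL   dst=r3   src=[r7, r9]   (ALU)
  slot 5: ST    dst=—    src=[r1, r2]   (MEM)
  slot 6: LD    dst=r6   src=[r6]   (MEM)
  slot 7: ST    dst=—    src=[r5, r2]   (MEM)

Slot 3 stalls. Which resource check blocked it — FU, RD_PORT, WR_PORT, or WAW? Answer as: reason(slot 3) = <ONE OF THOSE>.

reason(slot 3) = FU

[0] MUL needs rd=2 wr=1: ok; after: ALU=2 MUL=0 MEM=2 BR=1, R=3, W=2
[1] MUL needs rd=2 wr=1: FU; after: ALU=2 MUL=0 MEM=2 BR=1, R=3, W=2
[2] ALU needs rd=2 wr=1: ok; after: ALU=1 MUL=0 MEM=2 BR=1, R=1, W=1
[3] MUL needs rd=2 wr=1: FU; after: ALU=1 MUL=0 MEM=2 BR=1, R=1, W=1
[4] ALU needs rd=2 wr=1: RD_PORT; after: ALU=1 MUL=0 MEM=2 BR=1, R=1, W=1
[5] MEM needs rd=2 wr=0: RD_PORT; after: ALU=1 MUL=0 MEM=2 BR=1, R=1, W=1
[6] MEM needs rd=1 wr=1: WAW; after: ALU=1 MUL=0 MEM=2 BR=1, R=1, W=1
[7] MEM needs rd=2 wr=0: RD_PORT; after: ALU=1 MUL=0 MEM=2 BR=1, R=1, W=1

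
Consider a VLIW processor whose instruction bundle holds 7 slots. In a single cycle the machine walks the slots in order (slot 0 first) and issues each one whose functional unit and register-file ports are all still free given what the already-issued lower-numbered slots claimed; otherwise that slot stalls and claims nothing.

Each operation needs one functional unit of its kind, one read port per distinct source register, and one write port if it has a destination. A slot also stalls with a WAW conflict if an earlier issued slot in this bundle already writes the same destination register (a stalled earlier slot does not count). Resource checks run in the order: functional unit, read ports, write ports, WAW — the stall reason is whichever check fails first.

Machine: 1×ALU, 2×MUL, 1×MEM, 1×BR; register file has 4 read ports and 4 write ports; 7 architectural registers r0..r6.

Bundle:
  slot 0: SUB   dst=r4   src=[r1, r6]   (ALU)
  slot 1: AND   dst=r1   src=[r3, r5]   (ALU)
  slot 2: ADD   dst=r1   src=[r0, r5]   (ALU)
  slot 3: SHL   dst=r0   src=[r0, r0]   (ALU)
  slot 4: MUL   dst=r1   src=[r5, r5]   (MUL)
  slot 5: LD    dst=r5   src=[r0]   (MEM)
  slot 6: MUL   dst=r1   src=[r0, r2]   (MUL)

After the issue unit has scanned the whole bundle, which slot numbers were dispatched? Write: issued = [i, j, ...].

[0] ALU needs rd=2 wr=1: ok; after: ALU=0 MUL=2 MEM=1 BR=1, R=2, W=3
[1] ALU needs rd=2 wr=1: FU; after: ALU=0 MUL=2 MEM=1 BR=1, R=2, W=3
[2] ALU needs rd=2 wr=1: FU; after: ALU=0 MUL=2 MEM=1 BR=1, R=2, W=3
[3] ALU needs rd=1 wr=1: FU; after: ALU=0 MUL=2 MEM=1 BR=1, R=2, W=3
[4] MUL needs rd=1 wr=1: ok; after: ALU=0 MUL=1 MEM=1 BR=1, R=1, W=2
[5] MEM needs rd=1 wr=1: ok; after: ALU=0 MUL=1 MEM=0 BR=1, R=0, W=1
[6] MUL needs rd=2 wr=1: RD_PORT; after: ALU=0 MUL=1 MEM=0 BR=1, R=0, W=1

issued = [0, 4, 5]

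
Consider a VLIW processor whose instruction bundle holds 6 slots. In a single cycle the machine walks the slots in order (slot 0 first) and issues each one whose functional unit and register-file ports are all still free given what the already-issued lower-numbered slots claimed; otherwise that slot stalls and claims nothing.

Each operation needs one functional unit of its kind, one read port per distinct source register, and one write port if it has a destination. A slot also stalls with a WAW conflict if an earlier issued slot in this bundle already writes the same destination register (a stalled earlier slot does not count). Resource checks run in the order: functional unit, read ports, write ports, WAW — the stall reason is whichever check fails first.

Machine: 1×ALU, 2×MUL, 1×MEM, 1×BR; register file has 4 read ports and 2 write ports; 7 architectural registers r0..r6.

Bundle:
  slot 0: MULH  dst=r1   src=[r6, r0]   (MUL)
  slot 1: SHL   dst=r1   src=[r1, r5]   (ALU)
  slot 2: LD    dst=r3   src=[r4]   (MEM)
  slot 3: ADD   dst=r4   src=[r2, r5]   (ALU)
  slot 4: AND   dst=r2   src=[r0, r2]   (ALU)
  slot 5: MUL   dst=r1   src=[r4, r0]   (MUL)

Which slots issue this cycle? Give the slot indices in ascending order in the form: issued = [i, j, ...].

issued = [0, 2]

[0] MUL needs rd=2 wr=1: ok; after: ALU=1 MUL=1 MEM=1 BR=1, R=2, W=1
[1] ALU needs rd=2 wr=1: WAW; after: ALU=1 MUL=1 MEM=1 BR=1, R=2, W=1
[2] MEM needs rd=1 wr=1: ok; after: ALU=1 MUL=1 MEM=0 BR=1, R=1, W=0
[3] ALU needs rd=2 wr=1: RD_PORT; after: ALU=1 MUL=1 MEM=0 BR=1, R=1, W=0
[4] ALU needs rd=2 wr=1: RD_PORT; after: ALU=1 MUL=1 MEM=0 BR=1, R=1, W=0
[5] MUL needs rd=2 wr=1: RD_PORT; after: ALU=1 MUL=1 MEM=0 BR=1, R=1, W=0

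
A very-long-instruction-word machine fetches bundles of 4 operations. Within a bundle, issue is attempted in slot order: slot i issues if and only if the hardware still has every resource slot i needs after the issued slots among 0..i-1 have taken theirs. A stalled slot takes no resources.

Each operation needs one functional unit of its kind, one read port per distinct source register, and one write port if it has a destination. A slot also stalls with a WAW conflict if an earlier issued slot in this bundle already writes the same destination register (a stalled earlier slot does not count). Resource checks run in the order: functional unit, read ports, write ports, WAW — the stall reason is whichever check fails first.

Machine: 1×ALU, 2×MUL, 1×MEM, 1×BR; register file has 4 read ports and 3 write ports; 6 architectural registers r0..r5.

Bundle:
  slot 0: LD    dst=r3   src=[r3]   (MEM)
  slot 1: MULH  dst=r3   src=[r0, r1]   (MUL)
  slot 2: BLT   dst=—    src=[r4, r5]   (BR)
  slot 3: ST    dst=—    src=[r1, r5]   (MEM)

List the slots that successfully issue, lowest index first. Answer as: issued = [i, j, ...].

issued = [0, 2]

(0) want 1×MEM +1rd +1wr — yes → AL1|MU2|ME0|BR1|rd3|wr2
(1) want 1×MUL +2rd +1wr — WAW → AL1|MU2|ME0|BR1|rd3|wr2
(2) want 1×BR +2rd +0wr — yes → AL1|MU2|ME0|BR0|rd1|wr2
(3) want 1×MEM +2rd +0wr — FU → AL1|MU2|ME0|BR0|rd1|wr2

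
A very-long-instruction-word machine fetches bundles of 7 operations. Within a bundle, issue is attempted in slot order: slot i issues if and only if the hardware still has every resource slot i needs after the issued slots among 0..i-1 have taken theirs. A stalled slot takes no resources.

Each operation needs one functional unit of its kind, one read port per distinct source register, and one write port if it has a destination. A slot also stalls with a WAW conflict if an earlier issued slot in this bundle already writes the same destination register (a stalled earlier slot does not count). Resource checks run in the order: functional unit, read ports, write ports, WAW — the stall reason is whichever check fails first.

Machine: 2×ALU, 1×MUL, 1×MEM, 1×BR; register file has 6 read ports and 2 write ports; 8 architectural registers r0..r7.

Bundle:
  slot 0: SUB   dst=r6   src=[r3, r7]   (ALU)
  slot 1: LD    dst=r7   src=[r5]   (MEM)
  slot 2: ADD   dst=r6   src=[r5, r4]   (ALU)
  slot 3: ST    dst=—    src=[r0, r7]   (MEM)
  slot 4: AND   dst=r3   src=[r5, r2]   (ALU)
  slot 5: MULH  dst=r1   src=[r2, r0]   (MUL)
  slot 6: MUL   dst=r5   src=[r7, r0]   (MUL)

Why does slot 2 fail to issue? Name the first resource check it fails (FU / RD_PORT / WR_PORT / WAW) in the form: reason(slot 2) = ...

#0 ALU src=r3,r7 dispatched  <A:1 Mu:1 Ld:1 B:1 rd:4 wr:1>
#1 MEM src=r5 dispatched  <A:1 Mu:1 Ld:0 B:1 rd:3 wr:0>
#2 ALU src=r5,r4 held:WR_PORT  <A:1 Mu:1 Ld:0 B:1 rd:3 wr:0>
#3 MEM src=r0,r7 held:FU  <A:1 Mu:1 Ld:0 B:1 rd:3 wr:0>
#4 ALU src=r5,r2 held:WR_PORT  <A:1 Mu:1 Ld:0 B:1 rd:3 wr:0>
#5 MUL src=r2,r0 held:WR_PORT  <A:1 Mu:1 Ld:0 B:1 rd:3 wr:0>
#6 MUL src=r7,r0 held:WR_PORT  <A:1 Mu:1 Ld:0 B:1 rd:3 wr:0>

reason(slot 2) = WR_PORT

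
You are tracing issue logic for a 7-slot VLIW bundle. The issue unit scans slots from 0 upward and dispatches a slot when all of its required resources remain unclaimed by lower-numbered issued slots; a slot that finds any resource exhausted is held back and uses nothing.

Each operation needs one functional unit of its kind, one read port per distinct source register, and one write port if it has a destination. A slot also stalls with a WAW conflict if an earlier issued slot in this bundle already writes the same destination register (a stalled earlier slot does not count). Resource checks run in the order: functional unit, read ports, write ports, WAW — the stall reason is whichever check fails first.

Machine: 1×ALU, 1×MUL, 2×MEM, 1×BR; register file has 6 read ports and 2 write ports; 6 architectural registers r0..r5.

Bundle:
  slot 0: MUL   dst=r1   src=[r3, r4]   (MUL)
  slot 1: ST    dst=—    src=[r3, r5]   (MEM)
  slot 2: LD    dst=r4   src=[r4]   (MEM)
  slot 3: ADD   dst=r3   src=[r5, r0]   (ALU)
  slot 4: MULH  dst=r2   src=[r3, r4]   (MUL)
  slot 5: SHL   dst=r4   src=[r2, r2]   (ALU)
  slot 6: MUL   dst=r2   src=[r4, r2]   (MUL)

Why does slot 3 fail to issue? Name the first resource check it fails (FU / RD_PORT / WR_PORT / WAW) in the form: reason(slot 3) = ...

#0 MUL src=r3,r4 dispatched  <A:1 Mu:0 Ld:2 B:1 rd:4 wr:1>
#1 MEM src=r3,r5 dispatched  <A:1 Mu:0 Ld:1 B:1 rd:2 wr:1>
#2 MEM src=r4 dispatched  <A:1 Mu:0 Ld:0 B:1 rd:1 wr:0>
#3 ALU src=r5,r0 held:RD_PORT  <A:1 Mu:0 Ld:0 B:1 rd:1 wr:0>
#4 MUL src=r3,r4 held:FU  <A:1 Mu:0 Ld:0 B:1 rd:1 wr:0>
#5 ALU src=r2,r2 held:WR_PORT  <A:1 Mu:0 Ld:0 B:1 rd:1 wr:0>
#6 MUL src=r4,r2 held:FU  <A:1 Mu:0 Ld:0 B:1 rd:1 wr:0>

reason(slot 3) = RD_PORT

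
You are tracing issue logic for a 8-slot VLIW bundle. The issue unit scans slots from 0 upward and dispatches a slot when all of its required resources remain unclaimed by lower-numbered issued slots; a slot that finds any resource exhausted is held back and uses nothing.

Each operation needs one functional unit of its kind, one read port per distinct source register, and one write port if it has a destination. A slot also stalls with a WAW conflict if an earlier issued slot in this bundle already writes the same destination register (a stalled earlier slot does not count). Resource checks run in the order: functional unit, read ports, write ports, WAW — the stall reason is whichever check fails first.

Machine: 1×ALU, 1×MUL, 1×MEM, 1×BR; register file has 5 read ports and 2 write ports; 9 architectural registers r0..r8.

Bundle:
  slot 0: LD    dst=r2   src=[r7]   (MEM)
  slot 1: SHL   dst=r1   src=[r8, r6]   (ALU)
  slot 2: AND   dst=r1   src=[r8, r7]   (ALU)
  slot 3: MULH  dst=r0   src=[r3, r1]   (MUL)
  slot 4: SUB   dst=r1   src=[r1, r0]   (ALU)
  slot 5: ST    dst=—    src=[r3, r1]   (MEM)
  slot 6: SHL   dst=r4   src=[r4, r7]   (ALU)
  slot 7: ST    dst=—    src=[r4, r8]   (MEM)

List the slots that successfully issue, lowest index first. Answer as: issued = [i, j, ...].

issued = [0, 1]

#0 MEM src=r7 dispatched  <A:1 Mu:1 Ld:0 B:1 rd:4 wr:1>
#1 ALU src=r8,r6 dispatched  <A:0 Mu:1 Ld:0 B:1 rd:2 wr:0>
#2 ALU src=r8,r7 held:FU  <A:0 Mu:1 Ld:0 B:1 rd:2 wr:0>
#3 MUL src=r3,r1 held:WR_PORT  <A:0 Mu:1 Ld:0 B:1 rd:2 wr:0>
#4 ALU src=r1,r0 held:FU  <A:0 Mu:1 Ld:0 B:1 rd:2 wr:0>
#5 MEM src=r3,r1 held:FU  <A:0 Mu:1 Ld:0 B:1 rd:2 wr:0>
#6 ALU src=r4,r7 held:FU  <A:0 Mu:1 Ld:0 B:1 rd:2 wr:0>
#7 MEM src=r4,r8 held:FU  <A:0 Mu:1 Ld:0 B:1 rd:2 wr:0>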